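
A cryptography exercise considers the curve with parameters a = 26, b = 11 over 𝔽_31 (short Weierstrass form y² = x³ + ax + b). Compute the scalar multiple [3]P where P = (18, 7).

Repeated addition: build up to 3P.
2P: tangent at (18, 7): λ = (3·18² + 26)/(2·7) ≡ 6/14. 14⁻¹ ≡ 20 (mod 31), so λ ≡ 6·20 ≡ 27.
  x = λ² - 18 - 18 = 729 - 36 ≡ 11; y = λ·(18 - 11) - 7 ≡ 27. → (11, 27)
3P: (11, 27) + (18, 7). λ = (7 - 27)/(18 - 11) ≡ 11/7 mod 31. 7⁻¹ ≡ 9 (mod 31) since 7·9 = 63 ≡ 1, so λ ≡ 6.
  x = λ² - 11 - 18 = 36 - 29 ≡ 7; y = λ·(11 - 7) - 27 ≡ 28. → (7, 28)

(7, 28)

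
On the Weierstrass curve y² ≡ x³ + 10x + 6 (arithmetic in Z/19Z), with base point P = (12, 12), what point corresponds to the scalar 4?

(0, 5)

Repeated addition: build up to 4P.
2P: tangent at (12, 12): λ = (3·12² + 10)/(2·12) ≡ 5/5. 5⁻¹ ≡ 4 (mod 19), so λ ≡ 5·4 ≡ 1.
  x = λ² - 12 - 12 = 1 - 24 ≡ 15; y = λ·(12 - 15) - 12 ≡ 4. → (15, 4)
3P: (15, 4) + (12, 12). λ = (12 - 4)/(12 - 15) ≡ 8/16 mod 19. 16⁻¹ ≡ 6 (mod 19) since 16·6 = 96 ≡ 1, so λ ≡ 10.
  x = λ² - 15 - 12 = 100 - 27 ≡ 16; y = λ·(15 - 16) - 4 ≡ 5. → (16, 5)
4P: (16, 5) + (12, 12). λ = (12 - 5)/(12 - 16) ≡ 7/15 mod 19. 15⁻¹ ≡ 14 (mod 19), so λ ≡ 3.
  x = λ² - 16 - 12 = 9 - 28 ≡ 0; y = λ·(16 - 0) - 5 ≡ 5. → (0, 5)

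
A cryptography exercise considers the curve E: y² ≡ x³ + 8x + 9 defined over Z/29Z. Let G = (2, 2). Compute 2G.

tangent at (2, 2): λ = (3·2² + 8)/(2·2) ≡ 20/4. 4⁻¹ ≡ 22 (mod 29), so λ ≡ 20·22 ≡ 5.
  x = λ² - 2 - 2 = 25 - 4 ≡ 21; y = λ·(2 - 21) - 2 ≡ 19. → (21, 19)

(21, 19)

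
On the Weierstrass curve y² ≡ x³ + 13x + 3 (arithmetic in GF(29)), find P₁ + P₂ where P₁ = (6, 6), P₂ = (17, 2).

(6, 6) + (17, 2). λ = (2 - 6)/(17 - 6) ≡ 25/11 mod 29. 11⁻¹ ≡ 8 (mod 29), so λ ≡ 26.
  x = λ² - 6 - 17 = 676 - 23 ≡ 15; y = λ·(6 - 15) - 6 ≡ 21. → (15, 21)

(15, 21)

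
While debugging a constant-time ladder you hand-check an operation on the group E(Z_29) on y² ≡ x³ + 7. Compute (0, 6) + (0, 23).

O

The two points share x = 0 and their y-coordinates satisfy 6 + 23 ≡ 0 (mod 29), so they are inverses. Their sum is O.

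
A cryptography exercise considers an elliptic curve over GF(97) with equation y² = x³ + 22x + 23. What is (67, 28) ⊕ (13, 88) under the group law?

(67, 28) + (13, 88). λ = (88 - 28)/(13 - 67) ≡ 60/43 mod 97. 43⁻¹ ≡ 88 (mod 97), so λ ≡ 42.
  x = λ² - 67 - 13 = 1764 - 80 ≡ 35; y = λ·(67 - 35) - 28 ≡ 55. → (35, 55)

(35, 55)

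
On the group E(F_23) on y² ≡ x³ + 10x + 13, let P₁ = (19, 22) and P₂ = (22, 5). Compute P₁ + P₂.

(9, 21)

(19, 22) + (22, 5). λ = (5 - 22)/(22 - 19) ≡ 6/3 mod 23. 3⁻¹ ≡ 8 (mod 23) since 3·8 = 24 ≡ 1, so λ ≡ 2.
  x = λ² - 19 - 22 = 4 - 41 ≡ 9; y = λ·(19 - 9) - 22 ≡ 21. → (9, 21)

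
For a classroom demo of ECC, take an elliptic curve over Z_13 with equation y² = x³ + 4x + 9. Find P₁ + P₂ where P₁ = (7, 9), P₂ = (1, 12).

(2, 8)

(7, 9) + (1, 12). λ = (12 - 9)/(1 - 7) ≡ 3/7 mod 13. 7⁻¹ ≡ 2 (mod 13), so λ ≡ 6.
  x = λ² - 7 - 1 = 36 - 8 ≡ 2; y = λ·(7 - 2) - 9 ≡ 8. → (2, 8)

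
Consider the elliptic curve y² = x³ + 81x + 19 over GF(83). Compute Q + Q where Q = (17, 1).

tangent at (17, 1): λ = (3·17² + 81)/(2·1) ≡ 35/2. 2⁻¹ ≡ 42 (mod 83), so λ ≡ 35·42 ≡ 59.
  x = λ² - 17 - 17 = 3481 - 34 ≡ 44; y = λ·(17 - 44) - 1 ≡ 66. → (44, 66)

(44, 66)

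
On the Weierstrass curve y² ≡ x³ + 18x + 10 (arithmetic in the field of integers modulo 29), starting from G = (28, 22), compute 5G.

Repeated addition: build up to 5G.
2G: tangent at (28, 22): λ = (3·28² + 18)/(2·22) ≡ 21/15. 15⁻¹ ≡ 2 (mod 29) since 15·2 = 30 ≡ 1, so λ ≡ 21·2 ≡ 13.
  x = λ² - 28 - 28 = 169 - 56 ≡ 26; y = λ·(28 - 26) - 22 ≡ 4. → (26, 4)
3G: (26, 4) + (28, 22). λ = (22 - 4)/(28 - 26) ≡ 18/2 mod 29. 2⁻¹ ≡ 15 (mod 29), so λ ≡ 9.
  x = λ² - 26 - 28 = 81 - 54 ≡ 27; y = λ·(26 - 27) - 4 ≡ 16. → (27, 16)
4G: (27, 16) + (28, 22). λ = (22 - 16)/(28 - 27) ≡ 6/1 mod 29. 1⁻¹ ≡ 1 (mod 29), so λ ≡ 6.
  x = λ² - 27 - 28 = 36 - 55 ≡ 10; y = λ·(27 - 10) - 16 ≡ 28. → (10, 28)
5G: (10, 28) + (28, 22). λ = (22 - 28)/(28 - 10) ≡ 23/18 mod 29. 18⁻¹ ≡ 21 (mod 29) since 18·21 = 378 ≡ 1, so λ ≡ 19.
  x = λ² - 10 - 28 = 361 - 38 ≡ 4; y = λ·(10 - 4) - 28 ≡ 28. → (4, 28)

(4, 28)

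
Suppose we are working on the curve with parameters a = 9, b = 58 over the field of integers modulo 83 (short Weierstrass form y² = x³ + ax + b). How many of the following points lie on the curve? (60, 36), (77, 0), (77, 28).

2

(60, 36): 36² ≡ 51, rhs ≡ 51 → on.
(77, 0): 0² ≡ 0, rhs ≡ 37 → off.
(77, 28): 28² ≡ 37, rhs ≡ 37 → on.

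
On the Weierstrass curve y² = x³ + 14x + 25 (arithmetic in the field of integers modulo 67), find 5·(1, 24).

Write P = (1, 24).
Double-and-add on 5 = (101)₂. Start with P = (1, 24) for the leading 1-bit.
double: tangent at (1, 24): λ = (3·1² + 14)/(2·24) ≡ 17/48. 48⁻¹ ≡ 7 (mod 67) since 48·7 = 336 ≡ 1, so λ ≡ 17·7 ≡ 52.
  x = λ² - 1 - 1 = 2704 - 2 ≡ 22; y = λ·(1 - 22) - 24 ≡ 23. → (22, 23)
double: tangent at (22, 23): λ = (3·22² + 14)/(2·23) ≡ 59/46. 46⁻¹ ≡ 51 (mod 67), so λ ≡ 59·51 ≡ 61.
  x = λ² - 22 - 22 = 3721 - 44 ≡ 59; y = λ·(22 - 59) - 23 ≡ 65. → (59, 65)
add P: (59, 65) + (1, 24). λ = (24 - 65)/(1 - 59) ≡ 26/9 mod 67. 9⁻¹ ≡ 15 (mod 67), so λ ≡ 55.
  x = λ² - 59 - 1 = 3025 - 60 ≡ 17; y = λ·(59 - 17) - 65 ≡ 34. → (17, 34)

(17, 34)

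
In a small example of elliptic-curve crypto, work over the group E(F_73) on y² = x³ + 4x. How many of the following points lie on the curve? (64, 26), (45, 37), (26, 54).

(64, 26): 26² ≡ 19, rhs ≡ 38 → off.
(45, 37): 37² ≡ 55, rhs ≡ 55 → on.
(26, 54): 54² ≡ 69, rhs ≡ 14 → off.

1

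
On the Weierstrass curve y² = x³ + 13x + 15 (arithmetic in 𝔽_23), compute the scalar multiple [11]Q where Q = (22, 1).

Repeated addition: build up to 11Q.
2Q: tangent at (22, 1): λ = (3·22² + 13)/(2·1) ≡ 16/2. 2⁻¹ ≡ 12 (mod 23) since 2·12 = 24 ≡ 1, so λ ≡ 16·12 ≡ 8.
  x = λ² - 22 - 22 = 64 - 44 ≡ 20; y = λ·(22 - 20) - 1 ≡ 15. → (20, 15)
3Q: (20, 15) + (22, 1). λ = (1 - 15)/(22 - 20) ≡ 9/2 mod 23. 2⁻¹ ≡ 12 (mod 23) since 2·12 = 24 ≡ 1, so λ ≡ 16.
  x = λ² - 20 - 22 = 256 - 42 ≡ 7; y = λ·(20 - 7) - 15 ≡ 9. → (7, 9)
4Q: (7, 9) + (22, 1). λ = (1 - 9)/(22 - 7) ≡ 15/15 mod 23. 15⁻¹ ≡ 20 (mod 23), so λ ≡ 1.
  x = λ² - 7 - 22 = 1 - 29 ≡ 18; y = λ·(7 - 18) - 9 ≡ 3. → (18, 3)
5Q: (18, 3) + (22, 1). λ = (1 - 3)/(22 - 18) ≡ 21/4 mod 23. 4⁻¹ ≡ 6 (mod 23), so λ ≡ 11.
  x = λ² - 18 - 22 = 121 - 40 ≡ 12; y = λ·(18 - 12) - 3 ≡ 17. → (12, 17)
6Q: (12, 17) + (22, 1). λ = (1 - 17)/(22 - 12) ≡ 7/10 mod 23. 10⁻¹ ≡ 7 (mod 23), so λ ≡ 3.
  x = λ² - 12 - 22 = 9 - 34 ≡ 21; y = λ·(12 - 21) - 17 ≡ 2. → (21, 2)
7Q: (21, 2) + (22, 1). λ = (1 - 2)/(22 - 21) ≡ 22/1 mod 23. 1⁻¹ ≡ 1 (mod 23) since 1·1 = 1 ≡ 1, so λ ≡ 22.
  x = λ² - 21 - 22 = 484 - 43 ≡ 4; y = λ·(21 - 4) - 2 ≡ 4. → (4, 4)
8Q: (4, 4) + (22, 1). λ = (1 - 4)/(22 - 4) ≡ 20/18 mod 23. 18⁻¹ ≡ 9 (mod 23) since 18·9 = 162 ≡ 1, so λ ≡ 19.
  x = λ² - 4 - 22 = 361 - 26 ≡ 13; y = λ·(4 - 13) - 4 ≡ 9. → (13, 9)
9Q: (13, 9) + (22, 1). λ = (1 - 9)/(22 - 13) ≡ 15/9 mod 23. 9⁻¹ ≡ 18 (mod 23), so λ ≡ 17.
  x = λ² - 13 - 22 = 289 - 35 ≡ 1; y = λ·(13 - 1) - 9 ≡ 11. → (1, 11)
10Q: (1, 11) + (22, 1). λ = (1 - 11)/(22 - 1) ≡ 13/21 mod 23. 21⁻¹ ≡ 11 (mod 23), so λ ≡ 5.
  x = λ² - 1 - 22 = 25 - 23 ≡ 2; y = λ·(1 - 2) - 11 ≡ 7. → (2, 7)
11Q: (2, 7) + (22, 1). λ = (1 - 7)/(22 - 2) ≡ 17/20 mod 23. 20⁻¹ ≡ 15 (mod 23), so λ ≡ 2.
  x = λ² - 2 - 22 = 4 - 24 ≡ 3; y = λ·(2 - 3) - 7 ≡ 14. → (3, 14)

(3, 14)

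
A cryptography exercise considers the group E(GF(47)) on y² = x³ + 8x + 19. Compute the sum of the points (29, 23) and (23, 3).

(29, 23) + (23, 3). λ = (3 - 23)/(23 - 29) ≡ 27/41 mod 47. 41⁻¹ ≡ 39 (mod 47) since 41·39 = 1599 ≡ 1, so λ ≡ 19.
  x = λ² - 29 - 23 = 361 - 52 ≡ 27; y = λ·(29 - 27) - 23 ≡ 15. → (27, 15)

(27, 15)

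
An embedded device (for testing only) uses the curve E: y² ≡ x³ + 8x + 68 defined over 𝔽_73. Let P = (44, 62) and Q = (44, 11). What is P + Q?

O

The two points share x = 44 and their y-coordinates satisfy 62 + 11 ≡ 0 (mod 73), so they are inverses. Their sum is the point at infinity.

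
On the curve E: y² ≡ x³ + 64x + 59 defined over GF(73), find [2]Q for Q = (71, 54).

tangent at (71, 54): λ = (3·71² + 64)/(2·54) ≡ 3/35. 35⁻¹ ≡ 48 (mod 73) since 35·48 = 1680 ≡ 1, so λ ≡ 3·48 ≡ 71.
  x = λ² - 71 - 71 = 5041 - 142 ≡ 8; y = λ·(71 - 8) - 54 ≡ 39. → (8, 39)

(8, 39)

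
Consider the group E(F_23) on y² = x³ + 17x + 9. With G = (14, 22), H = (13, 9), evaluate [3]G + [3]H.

First 3G:
Repeated addition: build up to 3G.
2G: tangent at (14, 22): λ = (3·14² + 17)/(2·22) ≡ 7/21. 21⁻¹ ≡ 11 (mod 23), so λ ≡ 7·11 ≡ 8.
  x = λ² - 14 - 14 = 64 - 28 ≡ 13; y = λ·(14 - 13) - 22 ≡ 9. → (13, 9)
3G: (13, 9) + (14, 22). λ = (22 - 9)/(14 - 13) ≡ 13/1 mod 23. 1⁻¹ ≡ 1 (mod 23) since 1·1 = 1 ≡ 1, so λ ≡ 13.
  x = λ² - 13 - 14 = 169 - 27 ≡ 4; y = λ·(13 - 4) - 9 ≡ 16. → (4, 16)
3G = (4, 16).
Next 3H:
Repeated addition: build up to 3H.
2H: tangent at (13, 9): λ = (3·13² + 17)/(2·9) ≡ 18/18. 18⁻¹ ≡ 9 (mod 23) since 18·9 = 162 ≡ 1, so λ ≡ 18·9 ≡ 1.
  x = λ² - 13 - 13 = 1 - 26 ≡ 21; y = λ·(13 - 21) - 9 ≡ 6. → (21, 6)
3H: (21, 6) + (13, 9). λ = (9 - 6)/(13 - 21) ≡ 3/15 mod 23. 15⁻¹ ≡ 20 (mod 23) since 15·20 = 300 ≡ 1, so λ ≡ 14.
  x = λ² - 21 - 13 = 196 - 34 ≡ 1; y = λ·(21 - 1) - 6 ≡ 21. → (1, 21)
3H = (1, 21).
Finally 3G + 3H:
(4, 16) + (1, 21). λ = (21 - 16)/(1 - 4) ≡ 5/20 mod 23. 20⁻¹ ≡ 15 (mod 23) since 20·15 = 300 ≡ 1, so λ ≡ 6.
  x = λ² - 4 - 1 = 36 - 5 ≡ 8; y = λ·(4 - 8) - 16 ≡ 6. → (8, 6)

(8, 6)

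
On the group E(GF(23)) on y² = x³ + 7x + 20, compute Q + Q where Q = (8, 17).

tangent at (8, 17): λ = (3·8² + 7)/(2·17) ≡ 15/11. 11⁻¹ ≡ 21 (mod 23) since 11·21 = 231 ≡ 1, so λ ≡ 15·21 ≡ 16.
  x = λ² - 8 - 8 = 256 - 16 ≡ 10; y = λ·(8 - 10) - 17 ≡ 20. → (10, 20)

(10, 20)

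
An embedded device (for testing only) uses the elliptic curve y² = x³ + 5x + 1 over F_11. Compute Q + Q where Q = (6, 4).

(0, 1)

tangent at (6, 4): λ = (3·6² + 5)/(2·4) ≡ 3/8. 8⁻¹ ≡ 7 (mod 11), so λ ≡ 3·7 ≡ 10.
  x = λ² - 6 - 6 = 100 - 12 ≡ 0; y = λ·(6 - 0) - 4 ≡ 1. → (0, 1)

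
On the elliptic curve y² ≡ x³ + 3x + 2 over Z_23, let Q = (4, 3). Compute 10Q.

(11, 20)

Repeated addition: build up to 10Q.
2Q: tangent at (4, 3): λ = (3·4² + 3)/(2·3) ≡ 5/6. 6⁻¹ ≡ 4 (mod 23), so λ ≡ 5·4 ≡ 20.
  x = λ² - 4 - 4 = 400 - 8 ≡ 1; y = λ·(4 - 1) - 3 ≡ 11. → (1, 11)
3Q: (1, 11) + (4, 3). λ = (3 - 11)/(4 - 1) ≡ 15/3 mod 23. 3⁻¹ ≡ 8 (mod 23) since 3·8 = 24 ≡ 1, so λ ≡ 5.
  x = λ² - 1 - 4 = 25 - 5 ≡ 20; y = λ·(1 - 20) - 11 ≡ 9. → (20, 9)
4Q: (20, 9) + (4, 3). λ = (3 - 9)/(4 - 20) ≡ 17/7 mod 23. 7⁻¹ ≡ 10 (mod 23) since 7·10 = 70 ≡ 1, so λ ≡ 9.
  x = λ² - 20 - 4 = 81 - 24 ≡ 11; y = λ·(20 - 11) - 9 ≡ 3. → (11, 3)
5Q: (11, 3) + (4, 3). λ = (3 - 3)/(4 - 11) ≡ 0/16 mod 23. 16⁻¹ ≡ 13 (mod 23), so λ ≡ 0.
  x = λ² - 11 - 4 = 0 - 15 ≡ 8; y = λ·(11 - 8) - 3 ≡ 20. → (8, 20)
6Q: (8, 20) + (4, 3). λ = (3 - 20)/(4 - 8) ≡ 6/19 mod 23. 19⁻¹ ≡ 17 (mod 23), so λ ≡ 10.
  x = λ² - 8 - 4 = 100 - 12 ≡ 19; y = λ·(8 - 19) - 20 ≡ 8. → (19, 8)
7Q: (19, 8) + (4, 3). λ = (3 - 8)/(4 - 19) ≡ 18/8 mod 23. 8⁻¹ ≡ 3 (mod 23) since 8·3 = 24 ≡ 1, so λ ≡ 8.
  x = λ² - 19 - 4 = 64 - 23 ≡ 18; y = λ·(19 - 18) - 8 ≡ 0. → (18, 0)
8Q: (18, 0) + (4, 3). λ = (3 - 0)/(4 - 18) ≡ 3/9 mod 23. 9⁻¹ ≡ 18 (mod 23), so λ ≡ 8.
  x = λ² - 18 - 4 = 64 - 22 ≡ 19; y = λ·(18 - 19) - 0 ≡ 15. → (19, 15)
9Q: (19, 15) + (4, 3). λ = (3 - 15)/(4 - 19) ≡ 11/8 mod 23. 8⁻¹ ≡ 3 (mod 23), so λ ≡ 10.
  x = λ² - 19 - 4 = 100 - 23 ≡ 8; y = λ·(19 - 8) - 15 ≡ 3. → (8, 3)
10Q: (8, 3) + (4, 3). λ = (3 - 3)/(4 - 8) ≡ 0/19 mod 23. 19⁻¹ ≡ 17 (mod 23), so λ ≡ 0.
  x = λ² - 8 - 4 = 0 - 12 ≡ 11; y = λ·(8 - 11) - 3 ≡ 20. → (11, 20)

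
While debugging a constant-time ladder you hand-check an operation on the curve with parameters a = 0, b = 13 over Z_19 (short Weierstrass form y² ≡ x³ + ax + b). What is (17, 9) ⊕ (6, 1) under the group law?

(17, 9) + (6, 1). λ = (1 - 9)/(6 - 17) ≡ 11/8 mod 19. 8⁻¹ ≡ 12 (mod 19) since 8·12 = 96 ≡ 1, so λ ≡ 18.
  x = λ² - 17 - 6 = 324 - 23 ≡ 16; y = λ·(17 - 16) - 9 ≡ 9. → (16, 9)

(16, 9)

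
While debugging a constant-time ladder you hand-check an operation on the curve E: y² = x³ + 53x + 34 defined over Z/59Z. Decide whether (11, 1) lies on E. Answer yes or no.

y² = 1² ≡ 1; x³ + 53x + 34 = 1948 ≡ 1 (mod 59). 1 = 1.

yes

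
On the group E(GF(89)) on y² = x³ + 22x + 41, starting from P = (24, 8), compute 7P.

Repeated addition: build up to 7P.
2P: tangent at (24, 8): λ = (3·24² + 22)/(2·8) ≡ 59/16. 16⁻¹ ≡ 39 (mod 89), so λ ≡ 59·39 ≡ 76.
  x = λ² - 24 - 24 = 5776 - 48 ≡ 32; y = λ·(24 - 32) - 8 ≡ 7. → (32, 7)
3P: (32, 7) + (24, 8). λ = (8 - 7)/(24 - 32) ≡ 1/81 mod 89. 81⁻¹ ≡ 11 (mod 89), so λ ≡ 11.
  x = λ² - 32 - 24 = 121 - 56 ≡ 65; y = λ·(32 - 65) - 7 ≡ 75. → (65, 75)
4P: (65, 75) + (24, 8). λ = (8 - 75)/(24 - 65) ≡ 22/48 mod 89. 48⁻¹ ≡ 13 (mod 89), so λ ≡ 19.
  x = λ² - 65 - 24 = 361 - 89 ≡ 5; y = λ·(65 - 5) - 75 ≡ 86. → (5, 86)
5P: (5, 86) + (24, 8). λ = (8 - 86)/(24 - 5) ≡ 11/19 mod 89. 19⁻¹ ≡ 75 (mod 89) since 19·75 = 1425 ≡ 1, so λ ≡ 24.
  x = λ² - 5 - 24 = 576 - 29 ≡ 13; y = λ·(5 - 13) - 86 ≡ 78. → (13, 78)
6P: (13, 78) + (24, 8). λ = (8 - 78)/(24 - 13) ≡ 19/11 mod 89. 11⁻¹ ≡ 81 (mod 89), so λ ≡ 26.
  x = λ² - 13 - 24 = 676 - 37 ≡ 16; y = λ·(13 - 16) - 78 ≡ 22. → (16, 22)
7P: (16, 22) + (24, 8). λ = (8 - 22)/(24 - 16) ≡ 75/8 mod 89. 8⁻¹ ≡ 78 (mod 89) since 8·78 = 624 ≡ 1, so λ ≡ 65.
  x = λ² - 16 - 24 = 4225 - 40 ≡ 2; y = λ·(16 - 2) - 22 ≡ 87. → (2, 87)

(2, 87)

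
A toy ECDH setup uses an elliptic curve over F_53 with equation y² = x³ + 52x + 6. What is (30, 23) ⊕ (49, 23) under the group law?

(27, 30)

(30, 23) + (49, 23). λ = (23 - 23)/(49 - 30) ≡ 0/19 mod 53. 19⁻¹ ≡ 14 (mod 53) since 19·14 = 266 ≡ 1, so λ ≡ 0.
  x = λ² - 30 - 49 = 0 - 79 ≡ 27; y = λ·(30 - 27) - 23 ≡ 30. → (27, 30)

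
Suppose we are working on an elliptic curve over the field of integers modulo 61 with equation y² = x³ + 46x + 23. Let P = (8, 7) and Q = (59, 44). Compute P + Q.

(8, 7) + (59, 44). λ = (44 - 7)/(59 - 8) ≡ 37/51 mod 61. 51⁻¹ ≡ 6 (mod 61), so λ ≡ 39.
  x = λ² - 8 - 59 = 1521 - 67 ≡ 51; y = λ·(8 - 51) - 7 ≡ 24. → (51, 24)

(51, 24)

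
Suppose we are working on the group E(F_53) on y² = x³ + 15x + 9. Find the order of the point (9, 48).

2P: tangent at (9, 48): λ = (3·9² + 15)/(2·48) ≡ 46/43. 43⁻¹ ≡ 37 (mod 53), so λ ≡ 46·37 ≡ 6.
  x = λ² - 9 - 9 = 36 - 18 ≡ 18; y = λ·(9 - 18) - 48 ≡ 4. → (18, 4)
3P: (18, 4) + (9, 48). λ = (48 - 4)/(9 - 18) ≡ 44/44 mod 53. 44⁻¹ ≡ 47 (mod 53), so λ ≡ 1.
  x = λ² - 18 - 9 = 1 - 27 ≡ 27; y = λ·(18 - 27) - 4 ≡ 40. → (27, 40)
4P: (27, 40) + (9, 48). λ = (48 - 40)/(9 - 27) ≡ 8/35 mod 53. 35⁻¹ ≡ 50 (mod 53) since 35·50 = 1750 ≡ 1, so λ ≡ 29.
  x = λ² - 27 - 9 = 841 - 36 ≡ 10; y = λ·(27 - 10) - 40 ≡ 29. → (10, 29)
5P: (10, 29) + (9, 48). λ = (48 - 29)/(9 - 10) ≡ 19/52 mod 53. 52⁻¹ ≡ 52 (mod 53) since 52·52 = 2704 ≡ 1, so λ ≡ 34.
  x = λ² - 10 - 9 = 1156 - 19 ≡ 24; y = λ·(10 - 24) - 29 ≡ 25. → (24, 25)
6P: (24, 25) + (9, 48). λ = (48 - 25)/(9 - 24) ≡ 23/38 mod 53. 38⁻¹ ≡ 7 (mod 53) since 38·7 = 266 ≡ 1, so λ ≡ 2.
  x = λ² - 24 - 9 = 4 - 33 ≡ 24; y = λ·(24 - 24) - 25 ≡ 28. → (24, 28)
7P: (24, 28) + (9, 48). λ = (48 - 28)/(9 - 24) ≡ 20/38 mod 53. 38⁻¹ ≡ 7 (mod 53), so λ ≡ 34.
  x = λ² - 24 - 9 = 1156 - 33 ≡ 10; y = λ·(24 - 10) - 28 ≡ 24. → (10, 24)
8P: (10, 24) + (9, 48). λ = (48 - 24)/(9 - 10) ≡ 24/52 mod 53. 52⁻¹ ≡ 52 (mod 53) since 52·52 = 2704 ≡ 1, so λ ≡ 29.
  x = λ² - 10 - 9 = 841 - 19 ≡ 27; y = λ·(10 - 27) - 24 ≡ 13. → (27, 13)
9P: (27, 13) + (9, 48). λ = (48 - 13)/(9 - 27) ≡ 35/35 mod 53. 35⁻¹ ≡ 50 (mod 53), so λ ≡ 1.
  x = λ² - 27 - 9 = 1 - 36 ≡ 18; y = λ·(27 - 18) - 13 ≡ 49. → (18, 49)
10P: (18, 49) + (9, 48). λ = (48 - 49)/(9 - 18) ≡ 52/44 mod 53. 44⁻¹ ≡ 47 (mod 53), so λ ≡ 6.
  x = λ² - 18 - 9 = 36 - 27 ≡ 9; y = λ·(18 - 9) - 49 ≡ 5. → (9, 5)
11P: (9, 5) + (9, 48): same x and y₁ ≡ -y₂, so the sum is O.
11P = O, so the order is 11.

11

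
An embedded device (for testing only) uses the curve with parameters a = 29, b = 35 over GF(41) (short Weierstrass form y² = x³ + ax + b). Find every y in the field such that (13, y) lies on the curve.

none

x³ + 29x + 35 = 2609 ≡ 26 (mod 41).
26 is a non-residue mod 41; no y exists.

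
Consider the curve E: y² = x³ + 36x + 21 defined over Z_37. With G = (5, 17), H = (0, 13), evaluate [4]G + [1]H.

(32, 7)

First 4G:
Double-and-add on 4 = (100)₂. Start with G = (5, 17) for the leading 1-bit.
double: tangent at (5, 17): λ = (3·5² + 36)/(2·17) ≡ 0/34. 34⁻¹ ≡ 12 (mod 37), so λ ≡ 0·12 ≡ 0.
  x = λ² - 5 - 5 = 0 - 10 ≡ 27; y = λ·(5 - 27) - 17 ≡ 20. → (27, 20)
double: tangent at (27, 20): λ = (3·27² + 36)/(2·20) ≡ 3/3. 3⁻¹ ≡ 25 (mod 37), so λ ≡ 3·25 ≡ 1.
  x = λ² - 27 - 27 = 1 - 54 ≡ 21; y = λ·(27 - 21) - 20 ≡ 23. → (21, 23)
4G = (21, 23).
Finally 4G + H:
(21, 23) + (0, 13). λ = (13 - 23)/(0 - 21) ≡ 27/16 mod 37. 16⁻¹ ≡ 7 (mod 37), so λ ≡ 4.
  x = λ² - 21 - 0 = 16 - 21 ≡ 32; y = λ·(21 - 32) - 23 ≡ 7. → (32, 7)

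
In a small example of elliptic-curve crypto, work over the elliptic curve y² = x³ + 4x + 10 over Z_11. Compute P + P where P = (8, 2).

(9, 4)

tangent at (8, 2): λ = (3·8² + 4)/(2·2) ≡ 9/4. 4⁻¹ ≡ 3 (mod 11), so λ ≡ 9·3 ≡ 5.
  x = λ² - 8 - 8 = 25 - 16 ≡ 9; y = λ·(8 - 9) - 2 ≡ 4. → (9, 4)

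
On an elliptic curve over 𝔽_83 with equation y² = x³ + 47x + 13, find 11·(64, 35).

(17, 9)

Write G = (64, 35).
Repeated addition: build up to 11G.
2G: tangent at (64, 35): λ = (3·64² + 47)/(2·35) ≡ 51/70. 70⁻¹ ≡ 51 (mod 83) since 70·51 = 3570 ≡ 1, so λ ≡ 51·51 ≡ 28.
  x = λ² - 64 - 64 = 784 - 128 ≡ 75; y = λ·(64 - 75) - 35 ≡ 72. → (75, 72)
3G: (75, 72) + (64, 35). λ = (35 - 72)/(64 - 75) ≡ 46/72 mod 83. 72⁻¹ ≡ 15 (mod 83) since 72·15 = 1080 ≡ 1, so λ ≡ 26.
  x = λ² - 75 - 64 = 676 - 139 ≡ 39; y = λ·(75 - 39) - 72 ≡ 34. → (39, 34)
4G: (39, 34) + (64, 35). λ = (35 - 34)/(64 - 39) ≡ 1/25 mod 83. 25⁻¹ ≡ 10 (mod 83), so λ ≡ 10.
  x = λ² - 39 - 64 = 100 - 103 ≡ 80; y = λ·(39 - 80) - 34 ≡ 54. → (80, 54)
5G: (80, 54) + (64, 35). λ = (35 - 54)/(64 - 80) ≡ 64/67 mod 83. 67⁻¹ ≡ 57 (mod 83), so λ ≡ 79.
  x = λ² - 80 - 64 = 6241 - 144 ≡ 38; y = λ·(80 - 38) - 54 ≡ 27. → (38, 27)
6G: (38, 27) + (64, 35). λ = (35 - 27)/(64 - 38) ≡ 8/26 mod 83. 26⁻¹ ≡ 16 (mod 83) since 26·16 = 416 ≡ 1, so λ ≡ 45.
  x = λ² - 38 - 64 = 2025 - 102 ≡ 14; y = λ·(38 - 14) - 27 ≡ 57. → (14, 57)
7G: (14, 57) + (64, 35). λ = (35 - 57)/(64 - 14) ≡ 61/50 mod 83. 50⁻¹ ≡ 5 (mod 83), so λ ≡ 56.
  x = λ² - 14 - 64 = 3136 - 78 ≡ 70; y = λ·(14 - 70) - 57 ≡ 44. → (70, 44)
8G: (70, 44) + (64, 35). λ = (35 - 44)/(64 - 70) ≡ 74/77 mod 83. 77⁻¹ ≡ 69 (mod 83), so λ ≡ 43.
  x = λ² - 70 - 64 = 1849 - 134 ≡ 55; y = λ·(70 - 55) - 44 ≡ 20. → (55, 20)
9G: (55, 20) + (64, 35). λ = (35 - 20)/(64 - 55) ≡ 15/9 mod 83. 9⁻¹ ≡ 37 (mod 83), so λ ≡ 57.
  x = λ² - 55 - 64 = 3249 - 119 ≡ 59; y = λ·(55 - 59) - 20 ≡ 1. → (59, 1)
10G: (59, 1) + (64, 35). λ = (35 - 1)/(64 - 59) ≡ 34/5 mod 83. 5⁻¹ ≡ 50 (mod 83), so λ ≡ 40.
  x = λ² - 59 - 64 = 1600 - 123 ≡ 66; y = λ·(59 - 66) - 1 ≡ 51. → (66, 51)
11G: (66, 51) + (64, 35). λ = (35 - 51)/(64 - 66) ≡ 67/81 mod 83. 81⁻¹ ≡ 41 (mod 83), so λ ≡ 8.
  x = λ² - 66 - 64 = 64 - 130 ≡ 17; y = λ·(66 - 17) - 51 ≡ 9. → (17, 9)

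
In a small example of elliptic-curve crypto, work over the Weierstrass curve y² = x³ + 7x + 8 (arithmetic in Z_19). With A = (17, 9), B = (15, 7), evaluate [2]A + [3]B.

(4, 10)

First 2A:
Repeated addition: build up to 2A.
2A: tangent at (17, 9): λ = (3·17² + 7)/(2·9) ≡ 0/18. 18⁻¹ ≡ 18 (mod 19) since 18·18 = 324 ≡ 1, so λ ≡ 0·18 ≡ 0.
  x = λ² - 17 - 17 = 0 - 34 ≡ 4; y = λ·(17 - 4) - 9 ≡ 10. → (4, 10)
2A = (4, 10).
Next 3B:
Repeated addition: build up to 3B.
2B: tangent at (15, 7): λ = (3·15² + 7)/(2·7) ≡ 17/14. 14⁻¹ ≡ 15 (mod 19), so λ ≡ 17·15 ≡ 8.
  x = λ² - 15 - 15 = 64 - 30 ≡ 15; y = λ·(15 - 15) - 7 ≡ 12. → (15, 12)
3B: (15, 12) + (15, 7): same x and y₁ ≡ -y₂, so the sum is ∞.
3B = ∞.
Finally 2A + 3B:
(4, 10) + ∞ = (4, 10) (identity).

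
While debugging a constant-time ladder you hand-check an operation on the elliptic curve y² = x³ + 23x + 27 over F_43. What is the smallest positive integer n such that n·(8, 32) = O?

6

2P: tangent at (8, 32): λ = (3·8² + 23)/(2·32) ≡ 0/21. 21⁻¹ ≡ 41 (mod 43), so λ ≡ 0·41 ≡ 0.
  x = λ² - 8 - 8 = 0 - 16 ≡ 27; y = λ·(8 - 27) - 32 ≡ 11. → (27, 11)
3P: (27, 11) + (8, 32). λ = (32 - 11)/(8 - 27) ≡ 21/24 mod 43. 24⁻¹ ≡ 9 (mod 43), so λ ≡ 17.
  x = λ² - 27 - 8 = 289 - 35 ≡ 39; y = λ·(27 - 39) - 11 ≡ 0. → (39, 0)
4P: (39, 0) + (8, 32). λ = (32 - 0)/(8 - 39) ≡ 32/12 mod 43. 12⁻¹ ≡ 18 (mod 43) since 12·18 = 216 ≡ 1, so λ ≡ 17.
  x = λ² - 39 - 8 = 289 - 47 ≡ 27; y = λ·(39 - 27) - 0 ≡ 32. → (27, 32)
5P: (27, 32) + (8, 32). λ = (32 - 32)/(8 - 27) ≡ 0/24 mod 43. 24⁻¹ ≡ 9 (mod 43), so λ ≡ 0.
  x = λ² - 27 - 8 = 0 - 35 ≡ 8; y = λ·(27 - 8) - 32 ≡ 11. → (8, 11)
6P: (8, 11) + (8, 32): same x and y₁ ≡ -y₂, so the sum is O.
6P = O, so the order is 6.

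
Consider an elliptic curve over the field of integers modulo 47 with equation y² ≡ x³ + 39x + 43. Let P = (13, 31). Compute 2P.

tangent at (13, 31): λ = (3·13² + 39)/(2·31) ≡ 29/15. 15⁻¹ ≡ 22 (mod 47) since 15·22 = 330 ≡ 1, so λ ≡ 29·22 ≡ 27.
  x = λ² - 13 - 13 = 729 - 26 ≡ 45; y = λ·(13 - 45) - 31 ≡ 45. → (45, 45)

(45, 45)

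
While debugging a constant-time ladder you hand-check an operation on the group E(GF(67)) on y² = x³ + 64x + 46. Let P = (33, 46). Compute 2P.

(57, 58)

tangent at (33, 46): λ = (3·33² + 64)/(2·46) ≡ 48/25. 25⁻¹ ≡ 59 (mod 67), so λ ≡ 48·59 ≡ 18.
  x = λ² - 33 - 33 = 324 - 66 ≡ 57; y = λ·(33 - 57) - 46 ≡ 58. → (57, 58)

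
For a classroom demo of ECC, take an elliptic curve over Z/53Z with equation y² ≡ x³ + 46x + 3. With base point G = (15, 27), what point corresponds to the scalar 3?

Repeated addition: build up to 3G.
2G: tangent at (15, 27): λ = (3·15² + 46)/(2·27) ≡ 32/1. 1⁻¹ ≡ 1 (mod 53) since 1·1 = 1 ≡ 1, so λ ≡ 32·1 ≡ 32.
  x = λ² - 15 - 15 = 1024 - 30 ≡ 40; y = λ·(15 - 40) - 27 ≡ 21. → (40, 21)
3G: (40, 21) + (15, 27). λ = (27 - 21)/(15 - 40) ≡ 6/28 mod 53. 28⁻¹ ≡ 36 (mod 53), so λ ≡ 4.
  x = λ² - 40 - 15 = 16 - 55 ≡ 14; y = λ·(40 - 14) - 21 ≡ 30. → (14, 30)

(14, 30)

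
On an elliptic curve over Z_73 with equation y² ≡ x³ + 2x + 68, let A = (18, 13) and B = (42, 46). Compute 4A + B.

(8, 42)

First 4A:
Double-and-add on 4 = (100)₂. Start with A = (18, 13) for the leading 1-bit.
double: tangent at (18, 13): λ = (3·18² + 2)/(2·13) ≡ 25/26. 26⁻¹ ≡ 59 (mod 73), so λ ≡ 25·59 ≡ 15.
  x = λ² - 18 - 18 = 225 - 36 ≡ 43; y = λ·(18 - 43) - 13 ≡ 50. → (43, 50)
double: tangent at (43, 50): λ = (3·43² + 2)/(2·50) ≡ 1/27. 27⁻¹ ≡ 46 (mod 73), so λ ≡ 1·46 ≡ 46.
  x = λ² - 43 - 43 = 2116 - 86 ≡ 59; y = λ·(43 - 59) - 50 ≡ 17. → (59, 17)
4A = (59, 17).
Finally 4A + B:
(59, 17) + (42, 46). λ = (46 - 17)/(42 - 59) ≡ 29/56 mod 73. 56⁻¹ ≡ 30 (mod 73), so λ ≡ 67.
  x = λ² - 59 - 42 = 4489 - 101 ≡ 8; y = λ·(59 - 8) - 17 ≡ 42. → (8, 42)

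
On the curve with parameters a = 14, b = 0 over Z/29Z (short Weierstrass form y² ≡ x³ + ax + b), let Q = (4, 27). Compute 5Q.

(25, 24)

Double-and-add on 5 = (101)₂. Start with Q = (4, 27) for the leading 1-bit.
double: tangent at (4, 27): λ = (3·4² + 14)/(2·27) ≡ 4/25. 25⁻¹ ≡ 7 (mod 29), so λ ≡ 4·7 ≡ 28.
  x = λ² - 4 - 4 = 784 - 8 ≡ 22; y = λ·(4 - 22) - 27 ≡ 20. → (22, 20)
double: tangent at (22, 20): λ = (3·22² + 14)/(2·20) ≡ 16/11. 11⁻¹ ≡ 8 (mod 29) since 11·8 = 88 ≡ 1, so λ ≡ 16·8 ≡ 12.
  x = λ² - 22 - 22 = 144 - 44 ≡ 13; y = λ·(22 - 13) - 20 ≡ 1. → (13, 1)
add Q: (13, 1) + (4, 27). λ = (27 - 1)/(4 - 13) ≡ 26/20 mod 29. 20⁻¹ ≡ 16 (mod 29) since 20·16 = 320 ≡ 1, so λ ≡ 10.
  x = λ² - 13 - 4 = 100 - 17 ≡ 25; y = λ·(13 - 25) - 1 ≡ 24. → (25, 24)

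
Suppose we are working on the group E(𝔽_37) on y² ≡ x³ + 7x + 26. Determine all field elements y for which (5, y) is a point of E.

1, 36

x³ + 7x + 26 = 186 ≡ 1 (mod 37).
Square roots of 1 mod 37: 1 and 36 (since 1² = 1 ≡ 1).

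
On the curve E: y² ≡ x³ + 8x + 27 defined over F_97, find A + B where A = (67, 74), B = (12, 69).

(14, 19)

(67, 74) + (12, 69). λ = (69 - 74)/(12 - 67) ≡ 92/42 mod 97. 42⁻¹ ≡ 67 (mod 97), so λ ≡ 53.
  x = λ² - 67 - 12 = 2809 - 79 ≡ 14; y = λ·(67 - 14) - 74 ≡ 19. → (14, 19)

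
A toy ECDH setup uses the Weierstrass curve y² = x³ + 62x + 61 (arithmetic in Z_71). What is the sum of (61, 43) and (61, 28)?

The two points share x = 61 and their y-coordinates satisfy 43 + 28 ≡ 0 (mod 71), so they are inverses. Their sum is the point at infinity.

O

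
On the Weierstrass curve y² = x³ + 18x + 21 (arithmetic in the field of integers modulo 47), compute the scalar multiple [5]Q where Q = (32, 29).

Double-and-add on 5 = (101)₂. Start with Q = (32, 29) for the leading 1-bit.
double: tangent at (32, 29): λ = (3·32² + 18)/(2·29) ≡ 35/11. 11⁻¹ ≡ 30 (mod 47) since 11·30 = 330 ≡ 1, so λ ≡ 35·30 ≡ 16.
  x = λ² - 32 - 32 = 256 - 64 ≡ 4; y = λ·(32 - 4) - 29 ≡ 43. → (4, 43)
double: tangent at (4, 43): λ = (3·4² + 18)/(2·43) ≡ 19/39. 39⁻¹ ≡ 41 (mod 47) since 39·41 = 1599 ≡ 1, so λ ≡ 19·41 ≡ 27.
  x = λ² - 4 - 4 = 729 - 8 ≡ 16; y = λ·(4 - 16) - 43 ≡ 9. → (16, 9)
add Q: (16, 9) + (32, 29). λ = (29 - 9)/(32 - 16) ≡ 20/16 mod 47. 16⁻¹ ≡ 3 (mod 47), so λ ≡ 13.
  x = λ² - 16 - 32 = 169 - 48 ≡ 27; y = λ·(16 - 27) - 9 ≡ 36. → (27, 36)

(27, 36)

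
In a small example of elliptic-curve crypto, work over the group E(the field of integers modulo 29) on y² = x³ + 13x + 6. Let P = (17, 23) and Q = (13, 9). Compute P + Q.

(4, 8)

(17, 23) + (13, 9). λ = (9 - 23)/(13 - 17) ≡ 15/25 mod 29. 25⁻¹ ≡ 7 (mod 29) since 25·7 = 175 ≡ 1, so λ ≡ 18.
  x = λ² - 17 - 13 = 324 - 30 ≡ 4; y = λ·(17 - 4) - 23 ≡ 8. → (4, 8)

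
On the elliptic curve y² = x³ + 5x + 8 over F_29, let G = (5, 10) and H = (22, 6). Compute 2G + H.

(8, 26)

First 2G:
Repeated addition: build up to 2G.
2G: tangent at (5, 10): λ = (3·5² + 5)/(2·10) ≡ 22/20. 20⁻¹ ≡ 16 (mod 29) since 20·16 = 320 ≡ 1, so λ ≡ 22·16 ≡ 4.
  x = λ² - 5 - 5 = 16 - 10 ≡ 6; y = λ·(5 - 6) - 10 ≡ 15. → (6, 15)
2G = (6, 15).
Finally 2G + H:
(6, 15) + (22, 6). λ = (6 - 15)/(22 - 6) ≡ 20/16 mod 29. 16⁻¹ ≡ 20 (mod 29), so λ ≡ 23.
  x = λ² - 6 - 22 = 529 - 28 ≡ 8; y = λ·(6 - 8) - 15 ≡ 26. → (8, 26)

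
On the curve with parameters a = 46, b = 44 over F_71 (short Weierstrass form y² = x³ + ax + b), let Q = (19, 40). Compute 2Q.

tangent at (19, 40): λ = (3·19² + 46)/(2·40) ≡ 64/9. 9⁻¹ ≡ 8 (mod 71), so λ ≡ 64·8 ≡ 15.
  x = λ² - 19 - 19 = 225 - 38 ≡ 45; y = λ·(19 - 45) - 40 ≡ 67. → (45, 67)

(45, 67)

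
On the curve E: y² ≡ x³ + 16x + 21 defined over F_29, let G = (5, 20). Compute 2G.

tangent at (5, 20): λ = (3·5² + 16)/(2·20) ≡ 4/11. 11⁻¹ ≡ 8 (mod 29), so λ ≡ 4·8 ≡ 3.
  x = λ² - 5 - 5 = 9 - 10 ≡ 28; y = λ·(5 - 28) - 20 ≡ 27. → (28, 27)

(28, 27)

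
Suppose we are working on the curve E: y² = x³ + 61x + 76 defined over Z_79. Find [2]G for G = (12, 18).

tangent at (12, 18): λ = (3·12² + 61)/(2·18) ≡ 19/36. 36⁻¹ ≡ 11 (mod 79) since 36·11 = 396 ≡ 1, so λ ≡ 19·11 ≡ 51.
  x = λ² - 12 - 12 = 2601 - 24 ≡ 49; y = λ·(12 - 49) - 18 ≡ 70. → (49, 70)

(49, 70)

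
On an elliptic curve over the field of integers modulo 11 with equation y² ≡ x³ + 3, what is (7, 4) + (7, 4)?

tangent at (7, 4): λ = (3·7² + 0)/(2·4) ≡ 4/8. 8⁻¹ ≡ 7 (mod 11), so λ ≡ 4·7 ≡ 6.
  x = λ² - 7 - 7 = 36 - 14 ≡ 0; y = λ·(7 - 0) - 4 ≡ 5. → (0, 5)

(0, 5)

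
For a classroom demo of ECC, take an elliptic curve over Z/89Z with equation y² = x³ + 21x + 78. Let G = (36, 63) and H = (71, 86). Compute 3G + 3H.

First 3G:
Repeated addition: build up to 3G.
2G: tangent at (36, 63): λ = (3·36² + 21)/(2·63) ≡ 82/37. 37⁻¹ ≡ 77 (mod 89) since 37·77 = 2849 ≡ 1, so λ ≡ 82·77 ≡ 84.
  x = λ² - 36 - 36 = 7056 - 72 ≡ 42; y = λ·(36 - 42) - 63 ≡ 56. → (42, 56)
3G: (42, 56) + (36, 63). λ = (63 - 56)/(36 - 42) ≡ 7/83 mod 89. 83⁻¹ ≡ 74 (mod 89) since 83·74 = 6142 ≡ 1, so λ ≡ 73.
  x = λ² - 42 - 36 = 5329 - 78 ≡ 0; y = λ·(42 - 0) - 56 ≡ 73. → (0, 73)
3G = (0, 73).
Next 3H:
Repeated addition: build up to 3H.
2H: tangent at (71, 86): λ = (3·71² + 21)/(2·86) ≡ 14/83. 83⁻¹ ≡ 74 (mod 89) since 83·74 = 6142 ≡ 1, so λ ≡ 14·74 ≡ 57.
  x = λ² - 71 - 71 = 3249 - 142 ≡ 81; y = λ·(71 - 81) - 86 ≡ 56. → (81, 56)
3H: (81, 56) + (71, 86). λ = (86 - 56)/(71 - 81) ≡ 30/79 mod 89. 79⁻¹ ≡ 80 (mod 89), so λ ≡ 86.
  x = λ² - 81 - 71 = 7396 - 152 ≡ 35; y = λ·(81 - 35) - 56 ≡ 73. → (35, 73)
3H = (35, 73).
Finally 3G + 3H:
(0, 73) + (35, 73). λ = (73 - 73)/(35 - 0) ≡ 0/35 mod 89. 35⁻¹ ≡ 28 (mod 89), so λ ≡ 0.
  x = λ² - 0 - 35 = 0 - 35 ≡ 54; y = λ·(0 - 54) - 73 ≡ 16. → (54, 16)

(54, 16)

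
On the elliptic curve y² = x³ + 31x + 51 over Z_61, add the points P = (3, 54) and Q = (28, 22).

(21, 52)

(3, 54) + (28, 22). λ = (22 - 54)/(28 - 3) ≡ 29/25 mod 61. 25⁻¹ ≡ 22 (mod 61), so λ ≡ 28.
  x = λ² - 3 - 28 = 784 - 31 ≡ 21; y = λ·(3 - 21) - 54 ≡ 52. → (21, 52)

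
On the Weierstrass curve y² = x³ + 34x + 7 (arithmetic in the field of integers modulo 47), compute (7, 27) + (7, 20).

The two points share x = 7 and their y-coordinates satisfy 27 + 20 ≡ 0 (mod 47), so they are inverses. Their sum is 𝒪.

O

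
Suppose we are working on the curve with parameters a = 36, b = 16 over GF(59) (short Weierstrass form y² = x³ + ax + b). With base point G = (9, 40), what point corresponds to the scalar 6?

Double-and-add on 6 = (110)₂. Start with G = (9, 40) for the leading 1-bit.
double: tangent at (9, 40): λ = (3·9² + 36)/(2·40) ≡ 43/21. 21⁻¹ ≡ 45 (mod 59), so λ ≡ 43·45 ≡ 47.
  x = λ² - 9 - 9 = 2209 - 18 ≡ 8; y = λ·(9 - 8) - 40 ≡ 7. → (8, 7)
add G: (8, 7) + (9, 40). λ = (40 - 7)/(9 - 8) ≡ 33/1 mod 59. 1⁻¹ ≡ 1 (mod 59), so λ ≡ 33.
  x = λ² - 8 - 9 = 1089 - 17 ≡ 10; y = λ·(8 - 10) - 7 ≡ 45. → (10, 45)
double: tangent at (10, 45): λ = (3·10² + 36)/(2·45) ≡ 41/31. 31⁻¹ ≡ 40 (mod 59) since 31·40 = 1240 ≡ 1, so λ ≡ 41·40 ≡ 47.
  x = λ² - 10 - 10 = 2209 - 20 ≡ 6; y = λ·(10 - 6) - 45 ≡ 25. → (6, 25)

(6, 25)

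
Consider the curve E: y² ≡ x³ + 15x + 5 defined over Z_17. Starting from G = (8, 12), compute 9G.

Double-and-add on 9 = (1001)₂. Start with G = (8, 12) for the leading 1-bit.
double: tangent at (8, 12): λ = (3·8² + 15)/(2·12) ≡ 3/7. 7⁻¹ ≡ 5 (mod 17), so λ ≡ 3·5 ≡ 15.
  x = λ² - 8 - 8 = 225 - 16 ≡ 5; y = λ·(8 - 5) - 12 ≡ 16. → (5, 16)
double: tangent at (5, 16): λ = (3·5² + 15)/(2·16) ≡ 5/15. 15⁻¹ ≡ 8 (mod 17) since 15·8 = 120 ≡ 1, so λ ≡ 5·8 ≡ 6.
  x = λ² - 5 - 5 = 36 - 10 ≡ 9; y = λ·(5 - 9) - 16 ≡ 11. → (9, 11)
double: tangent at (9, 11): λ = (3·9² + 15)/(2·11) ≡ 3/5. 5⁻¹ ≡ 7 (mod 17), so λ ≡ 3·7 ≡ 4.
  x = λ² - 9 - 9 = 16 - 18 ≡ 15; y = λ·(9 - 15) - 11 ≡ 16. → (15, 16)
add G: (15, 16) + (8, 12). λ = (12 - 16)/(8 - 15) ≡ 13/10 mod 17. 10⁻¹ ≡ 12 (mod 17), so λ ≡ 3.
  x = λ² - 15 - 8 = 9 - 23 ≡ 3; y = λ·(15 - 3) - 16 ≡ 3. → (3, 3)

(3, 3)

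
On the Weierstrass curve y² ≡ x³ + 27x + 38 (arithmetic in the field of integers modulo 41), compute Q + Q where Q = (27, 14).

(28, 27)

tangent at (27, 14): λ = (3·27² + 27)/(2·14) ≡ 0/28. 28⁻¹ ≡ 22 (mod 41), so λ ≡ 0·22 ≡ 0.
  x = λ² - 27 - 27 = 0 - 54 ≡ 28; y = λ·(27 - 28) - 14 ≡ 27. → (28, 27)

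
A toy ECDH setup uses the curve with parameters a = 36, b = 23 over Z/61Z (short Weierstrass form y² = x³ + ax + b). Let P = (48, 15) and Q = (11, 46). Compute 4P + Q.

(15, 20)

First 4P:
Double-and-add on 4 = (100)₂. Start with P = (48, 15) for the leading 1-bit.
double: tangent at (48, 15): λ = (3·48² + 36)/(2·15) ≡ 55/30. 30⁻¹ ≡ 59 (mod 61), so λ ≡ 55·59 ≡ 12.
  x = λ² - 48 - 48 = 144 - 96 ≡ 48; y = λ·(48 - 48) - 15 ≡ 46. → (48, 46)
double: tangent at (48, 46): λ = (3·48² + 36)/(2·46) ≡ 55/31. 31⁻¹ ≡ 2 (mod 61), so λ ≡ 55·2 ≡ 49.
  x = λ² - 48 - 48 = 2401 - 96 ≡ 48; y = λ·(48 - 48) - 46 ≡ 15. → (48, 15)
4P = (48, 15).
Finally 4P + Q:
(48, 15) + (11, 46). λ = (46 - 15)/(11 - 48) ≡ 31/24 mod 61. 24⁻¹ ≡ 28 (mod 61) since 24·28 = 672 ≡ 1, so λ ≡ 14.
  x = λ² - 48 - 11 = 196 - 59 ≡ 15; y = λ·(48 - 15) - 15 ≡ 20. → (15, 20)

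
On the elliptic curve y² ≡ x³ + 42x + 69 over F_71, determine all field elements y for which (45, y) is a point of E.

28, 43

x³ + 42x + 69 = 93084 ≡ 3 (mod 71).
Square roots of 3 mod 71: 28 and 43 (since 28² = 784 ≡ 3).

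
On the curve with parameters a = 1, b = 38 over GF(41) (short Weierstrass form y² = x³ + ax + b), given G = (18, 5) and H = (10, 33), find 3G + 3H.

First 3G:
Repeated addition: build up to 3G.
2G: tangent at (18, 5): λ = (3·18² + 1)/(2·5) ≡ 30/10. 10⁻¹ ≡ 37 (mod 41), so λ ≡ 30·37 ≡ 3.
  x = λ² - 18 - 18 = 9 - 36 ≡ 14; y = λ·(18 - 14) - 5 ≡ 7. → (14, 7)
3G: (14, 7) + (18, 5). λ = (5 - 7)/(18 - 14) ≡ 39/4 mod 41. 4⁻¹ ≡ 31 (mod 41) since 4·31 = 124 ≡ 1, so λ ≡ 20.
  x = λ² - 14 - 18 = 400 - 32 ≡ 40; y = λ·(14 - 40) - 7 ≡ 6. → (40, 6)
3G = (40, 6).
Next 3H:
Repeated addition: build up to 3H.
2H: tangent at (10, 33): λ = (3·10² + 1)/(2·33) ≡ 14/25. 25⁻¹ ≡ 23 (mod 41), so λ ≡ 14·23 ≡ 35.
  x = λ² - 10 - 10 = 1225 - 20 ≡ 16; y = λ·(10 - 16) - 33 ≡ 3. → (16, 3)
3H: (16, 3) + (10, 33). λ = (33 - 3)/(10 - 16) ≡ 30/35 mod 41. 35⁻¹ ≡ 34 (mod 41) since 35·34 = 1190 ≡ 1, so λ ≡ 36.
  x = λ² - 16 - 10 = 1296 - 26 ≡ 40; y = λ·(16 - 40) - 3 ≡ 35. → (40, 35)
3H = (40, 35).
Finally 3G + 3H:
(40, 6) + (40, 35): same x and y₁ ≡ -y₂, so the sum is O.

O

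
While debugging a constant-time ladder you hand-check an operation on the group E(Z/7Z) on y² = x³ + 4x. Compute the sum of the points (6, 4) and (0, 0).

(6, 4) + (0, 0). λ = (0 - 4)/(0 - 6) ≡ 3/1 mod 7. 1⁻¹ ≡ 1 (mod 7), so λ ≡ 3.
  x = λ² - 6 - 0 = 9 - 6 ≡ 3; y = λ·(6 - 3) - 4 ≡ 5. → (3, 5)

(3, 5)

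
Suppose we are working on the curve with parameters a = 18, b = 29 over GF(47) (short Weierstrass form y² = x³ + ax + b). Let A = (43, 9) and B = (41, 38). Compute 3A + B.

(45, 28)

First 3A:
Repeated addition: build up to 3A.
2A: tangent at (43, 9): λ = (3·43² + 18)/(2·9) ≡ 19/18. 18⁻¹ ≡ 34 (mod 47), so λ ≡ 19·34 ≡ 35.
  x = λ² - 43 - 43 = 1225 - 86 ≡ 11; y = λ·(43 - 11) - 9 ≡ 30. → (11, 30)
3A: (11, 30) + (43, 9). λ = (9 - 30)/(43 - 11) ≡ 26/32 mod 47. 32⁻¹ ≡ 25 (mod 47) since 32·25 = 800 ≡ 1, so λ ≡ 39.
  x = λ² - 11 - 43 = 1521 - 54 ≡ 10; y = λ·(11 - 10) - 30 ≡ 9. → (10, 9)
3A = (10, 9).
Finally 3A + B:
(10, 9) + (41, 38). λ = (38 - 9)/(41 - 10) ≡ 29/31 mod 47. 31⁻¹ ≡ 44 (mod 47), so λ ≡ 7.
  x = λ² - 10 - 41 = 49 - 51 ≡ 45; y = λ·(10 - 45) - 9 ≡ 28. → (45, 28)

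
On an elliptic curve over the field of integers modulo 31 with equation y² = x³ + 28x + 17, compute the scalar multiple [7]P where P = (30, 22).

Repeated addition: build up to 7P.
2P: tangent at (30, 22): λ = (3·30² + 28)/(2·22) ≡ 0/13. 13⁻¹ ≡ 12 (mod 31), so λ ≡ 0·12 ≡ 0.
  x = λ² - 30 - 30 = 0 - 60 ≡ 2; y = λ·(30 - 2) - 22 ≡ 9. → (2, 9)
3P: (2, 9) + (30, 22). λ = (22 - 9)/(30 - 2) ≡ 13/28 mod 31. 28⁻¹ ≡ 10 (mod 31), so λ ≡ 6.
  x = λ² - 2 - 30 = 36 - 32 ≡ 4; y = λ·(2 - 4) - 9 ≡ 10. → (4, 10)
4P: (4, 10) + (30, 22). λ = (22 - 10)/(30 - 4) ≡ 12/26 mod 31. 26⁻¹ ≡ 6 (mod 31), so λ ≡ 10.
  x = λ² - 4 - 30 = 100 - 34 ≡ 4; y = λ·(4 - 4) - 10 ≡ 21. → (4, 21)
5P: (4, 21) + (30, 22). λ = (22 - 21)/(30 - 4) ≡ 1/26 mod 31. 26⁻¹ ≡ 6 (mod 31) since 26·6 = 156 ≡ 1, so λ ≡ 6.
  x = λ² - 4 - 30 = 36 - 34 ≡ 2; y = λ·(4 - 2) - 21 ≡ 22. → (2, 22)
6P: (2, 22) + (30, 22). λ = (22 - 22)/(30 - 2) ≡ 0/28 mod 31. 28⁻¹ ≡ 10 (mod 31), so λ ≡ 0.
  x = λ² - 2 - 30 = 0 - 32 ≡ 30; y = λ·(2 - 30) - 22 ≡ 9. → (30, 9)
7P: (30, 9) + (30, 22): same x and y₁ ≡ -y₂, so the sum is 𝒪.

O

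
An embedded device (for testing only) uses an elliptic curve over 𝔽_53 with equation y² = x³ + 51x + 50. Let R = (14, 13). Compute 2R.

tangent at (14, 13): λ = (3·14² + 51)/(2·13) ≡ 3/26. 26⁻¹ ≡ 51 (mod 53), so λ ≡ 3·51 ≡ 47.
  x = λ² - 14 - 14 = 2209 - 28 ≡ 8; y = λ·(14 - 8) - 13 ≡ 4. → (8, 4)

(8, 4)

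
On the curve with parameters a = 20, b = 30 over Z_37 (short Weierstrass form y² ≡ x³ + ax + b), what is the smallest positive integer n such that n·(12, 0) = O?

2P: (12, 0) + (12, 0): same x and y₁ ≡ -y₂, so the sum is O.
2P = O, so the order is 2.

2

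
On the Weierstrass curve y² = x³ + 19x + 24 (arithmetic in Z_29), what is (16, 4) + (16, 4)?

(19, 9)

tangent at (16, 4): λ = (3·16² + 19)/(2·4) ≡ 4/8. 8⁻¹ ≡ 11 (mod 29), so λ ≡ 4·11 ≡ 15.
  x = λ² - 16 - 16 = 225 - 32 ≡ 19; y = λ·(16 - 19) - 4 ≡ 9. → (19, 9)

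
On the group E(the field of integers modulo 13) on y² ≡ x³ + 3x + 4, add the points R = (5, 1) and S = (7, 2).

(5, 1) + (7, 2). λ = (2 - 1)/(7 - 5) ≡ 1/2 mod 13. 2⁻¹ ≡ 7 (mod 13), so λ ≡ 7.
  x = λ² - 5 - 7 = 49 - 12 ≡ 11; y = λ·(5 - 11) - 1 ≡ 9. → (11, 9)

(11, 9)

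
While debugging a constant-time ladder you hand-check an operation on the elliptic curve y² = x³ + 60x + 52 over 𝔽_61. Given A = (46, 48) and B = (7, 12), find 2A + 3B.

(30, 50)

First 2A:
Repeated addition: build up to 2A.
2A: tangent at (46, 48): λ = (3·46² + 60)/(2·48) ≡ 3/35. 35⁻¹ ≡ 7 (mod 61), so λ ≡ 3·7 ≡ 21.
  x = λ² - 46 - 46 = 441 - 92 ≡ 44; y = λ·(46 - 44) - 48 ≡ 55. → (44, 55)
2A = (44, 55).
Next 3B:
Repeated addition: build up to 3B.
2B: tangent at (7, 12): λ = (3·7² + 60)/(2·12) ≡ 24/24. 24⁻¹ ≡ 28 (mod 61), so λ ≡ 24·28 ≡ 1.
  x = λ² - 7 - 7 = 1 - 14 ≡ 48; y = λ·(7 - 48) - 12 ≡ 8. → (48, 8)
3B: (48, 8) + (7, 12). λ = (12 - 8)/(7 - 48) ≡ 4/20 mod 61. 20⁻¹ ≡ 58 (mod 61) since 20·58 = 1160 ≡ 1, so λ ≡ 49.
  x = λ² - 48 - 7 = 2401 - 55 ≡ 28; y = λ·(48 - 28) - 8 ≡ 57. → (28, 57)
3B = (28, 57).
Finally 2A + 3B:
(44, 55) + (28, 57). λ = (57 - 55)/(28 - 44) ≡ 2/45 mod 61. 45⁻¹ ≡ 19 (mod 61) since 45·19 = 855 ≡ 1, so λ ≡ 38.
  x = λ² - 44 - 28 = 1444 - 72 ≡ 30; y = λ·(44 - 30) - 55 ≡ 50. → (30, 50)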